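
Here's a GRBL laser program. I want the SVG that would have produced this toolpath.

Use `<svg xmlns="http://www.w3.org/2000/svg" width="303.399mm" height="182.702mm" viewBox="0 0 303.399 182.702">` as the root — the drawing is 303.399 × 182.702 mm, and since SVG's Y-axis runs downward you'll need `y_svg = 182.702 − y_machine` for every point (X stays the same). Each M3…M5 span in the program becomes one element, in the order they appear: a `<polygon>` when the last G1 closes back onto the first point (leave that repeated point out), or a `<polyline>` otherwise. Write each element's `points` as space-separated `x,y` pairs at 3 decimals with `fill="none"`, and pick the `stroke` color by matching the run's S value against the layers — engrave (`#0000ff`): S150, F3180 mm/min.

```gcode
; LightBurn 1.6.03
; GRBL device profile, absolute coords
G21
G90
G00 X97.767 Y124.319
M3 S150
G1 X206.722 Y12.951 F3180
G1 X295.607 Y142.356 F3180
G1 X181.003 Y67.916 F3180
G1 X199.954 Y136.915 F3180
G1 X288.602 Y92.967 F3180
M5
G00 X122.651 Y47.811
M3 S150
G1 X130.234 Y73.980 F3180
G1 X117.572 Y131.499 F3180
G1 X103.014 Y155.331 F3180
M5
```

<svg xmlns="http://www.w3.org/2000/svg" width="303.399mm" height="182.702mm" viewBox="0 0 303.399 182.702">
  <polyline points="97.767,58.383 206.722,169.751 295.607,40.346 181.003,114.786 199.954,45.787 288.602,89.735" fill="none" stroke="#0000ff"/>
  <polyline points="122.651,134.891 130.234,108.722 117.572,51.203 103.014,27.371" fill="none" stroke="#0000ff"/>
</svg>

y_svg = 182.702 − y_m. Every run uses S150, so all elements get stroke `#0000ff` (engrave).

[1] open run; points: 97.767,58.383 206.722,169.751 295.607,40.346 181.003,114.786 199.954,45.787 288.602,89.735

[2] open run; points: 122.651,134.891 130.234,108.722 117.572,51.203 103.014,27.371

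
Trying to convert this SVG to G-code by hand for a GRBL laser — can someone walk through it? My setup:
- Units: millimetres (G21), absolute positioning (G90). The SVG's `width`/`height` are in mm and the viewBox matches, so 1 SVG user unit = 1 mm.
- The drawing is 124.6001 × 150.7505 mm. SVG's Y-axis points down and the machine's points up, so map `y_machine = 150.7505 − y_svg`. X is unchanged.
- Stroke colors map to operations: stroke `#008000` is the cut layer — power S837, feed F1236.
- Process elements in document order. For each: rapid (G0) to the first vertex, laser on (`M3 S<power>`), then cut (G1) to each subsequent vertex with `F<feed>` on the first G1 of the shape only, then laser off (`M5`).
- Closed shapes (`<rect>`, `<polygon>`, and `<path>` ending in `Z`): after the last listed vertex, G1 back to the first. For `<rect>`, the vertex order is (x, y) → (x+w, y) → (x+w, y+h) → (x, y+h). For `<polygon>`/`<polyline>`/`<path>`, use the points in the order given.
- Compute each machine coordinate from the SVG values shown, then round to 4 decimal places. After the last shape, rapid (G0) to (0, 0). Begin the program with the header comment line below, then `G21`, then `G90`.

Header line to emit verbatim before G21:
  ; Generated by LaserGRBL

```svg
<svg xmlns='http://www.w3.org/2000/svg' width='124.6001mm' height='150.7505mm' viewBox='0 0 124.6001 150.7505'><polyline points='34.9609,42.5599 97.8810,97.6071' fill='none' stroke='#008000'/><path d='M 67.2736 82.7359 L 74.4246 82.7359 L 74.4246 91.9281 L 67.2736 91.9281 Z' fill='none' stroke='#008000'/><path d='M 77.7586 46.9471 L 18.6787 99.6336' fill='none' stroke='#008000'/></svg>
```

Since the viewBox matches the mm dimensions, user units are millimetres directly. The only transform is the Y-flip y_m = 150.7505 − y_svg.

Shape 1 is a line segment drawn with `<polyline>`. Its stroke #008000 means cut at S837, F1236. After flipping Y the toolpath is (34.9609,108.1906) → (97.8810,53.1434).

Shape 2 is a rectangle drawn with `<path>`. Its stroke #008000 means cut at S837, F1236. After flipping Y the toolpath is (67.2736,68.0146) → (74.4246,68.0146) → (74.4246,58.8224) → (67.2736,58.8224) → (67.2736,68.0146), returning to the start.

Shape 3 is a line segment drawn with `<path>`. Its stroke #008000 means cut at S837, F1236. After flipping Y the toolpath is (77.7586,103.8034) → (18.6787,51.1169).

; Generated by LaserGRBL
G21
G90
G0 X34.9609 Y108.1906
M3 S837
G1 X97.8810 Y53.1434 F1236
M5
G0 X67.2736 Y68.0146
M3 S837
G1 X74.4246 Y68.0146 F1236
G1 X74.4246 Y58.8224
G1 X67.2736 Y58.8224
G1 X67.2736 Y68.0146
M5
G0 X77.7586 Y103.8034
M3 S837
G1 X18.6787 Y51.1169 F1236
M5
G0 X0.0000 Y0.0000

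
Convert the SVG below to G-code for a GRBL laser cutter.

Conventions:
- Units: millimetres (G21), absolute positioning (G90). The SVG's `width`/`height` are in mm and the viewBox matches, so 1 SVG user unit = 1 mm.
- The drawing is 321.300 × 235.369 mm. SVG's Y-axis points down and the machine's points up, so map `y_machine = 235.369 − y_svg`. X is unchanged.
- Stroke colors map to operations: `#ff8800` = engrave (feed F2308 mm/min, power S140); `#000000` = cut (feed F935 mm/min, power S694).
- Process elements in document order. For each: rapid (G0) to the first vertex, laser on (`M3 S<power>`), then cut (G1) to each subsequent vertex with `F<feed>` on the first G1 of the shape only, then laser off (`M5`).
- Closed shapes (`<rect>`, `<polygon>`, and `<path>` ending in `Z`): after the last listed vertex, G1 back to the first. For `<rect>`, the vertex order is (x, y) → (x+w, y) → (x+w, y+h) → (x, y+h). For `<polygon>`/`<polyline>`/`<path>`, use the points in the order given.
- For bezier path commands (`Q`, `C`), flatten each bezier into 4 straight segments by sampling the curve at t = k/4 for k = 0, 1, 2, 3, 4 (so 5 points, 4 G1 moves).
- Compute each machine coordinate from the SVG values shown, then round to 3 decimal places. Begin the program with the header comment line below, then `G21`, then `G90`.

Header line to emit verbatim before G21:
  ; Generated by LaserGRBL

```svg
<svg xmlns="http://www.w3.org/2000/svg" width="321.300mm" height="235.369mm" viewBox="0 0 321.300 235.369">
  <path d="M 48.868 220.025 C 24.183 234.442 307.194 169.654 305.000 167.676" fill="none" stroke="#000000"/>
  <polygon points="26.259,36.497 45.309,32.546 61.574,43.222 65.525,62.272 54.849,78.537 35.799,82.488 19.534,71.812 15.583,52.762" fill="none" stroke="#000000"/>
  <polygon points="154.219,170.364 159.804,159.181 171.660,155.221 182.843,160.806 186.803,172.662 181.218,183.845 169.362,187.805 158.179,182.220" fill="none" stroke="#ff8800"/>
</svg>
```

; Generated by LaserGRBL
G21
G90
G0 X48.868 Y15.344
M3 S694
G1 X78.783 Y17.163 F935
G1 X168.500 Y35.370
G1 X262.434 Y56.652
G1 X305.000 Y67.693
M5
G0 X26.259 Y198.872
M3 S694
G1 X45.309 Y202.823 F935
G1 X61.574 Y192.147
G1 X65.525 Y173.097
G1 X54.849 Y156.832
G1 X35.799 Y152.881
G1 X19.534 Y163.557
G1 X15.583 Y182.607
G1 X26.259 Y198.872
M5
G0 X154.219 Y65.005
M3 S140
G1 X159.804 Y76.188 F2308
G1 X171.660 Y80.148
G1 X182.843 Y74.563
G1 X186.803 Y62.707
G1 X181.218 Y51.524
G1 X169.362 Y47.564
G1 X158.179 Y53.149
G1 X154.219 Y65.005
M5

1 u = 1 mm; y_m = 235.369 − y.

[1] `<path>` cubic bezier, #000000→cut S694 F935: (48.868,15.344) → (78.783,17.163) → (168.500,35.370) → (262.434,56.652) → (305.000,67.693)

[2] `<polygon>` regular polygon, #000000→cut S694 F935: (26.259,198.872) → (45.309,202.823) → (61.574,192.147) → (65.525,173.097) → (54.849,156.832) → (35.799,152.881) → (19.534,163.557) → (15.583,182.607) → (26.259,198.872) (closed)

[3] `<polygon>` regular polygon, #ff8800→engrave S140 F2308: (154.219,65.005) → (159.804,76.188) → (171.660,80.148) → (182.843,74.563) → (186.803,62.707) → (181.218,51.524) → (169.362,47.564) → (158.179,53.149) → (154.219,65.005) (closed)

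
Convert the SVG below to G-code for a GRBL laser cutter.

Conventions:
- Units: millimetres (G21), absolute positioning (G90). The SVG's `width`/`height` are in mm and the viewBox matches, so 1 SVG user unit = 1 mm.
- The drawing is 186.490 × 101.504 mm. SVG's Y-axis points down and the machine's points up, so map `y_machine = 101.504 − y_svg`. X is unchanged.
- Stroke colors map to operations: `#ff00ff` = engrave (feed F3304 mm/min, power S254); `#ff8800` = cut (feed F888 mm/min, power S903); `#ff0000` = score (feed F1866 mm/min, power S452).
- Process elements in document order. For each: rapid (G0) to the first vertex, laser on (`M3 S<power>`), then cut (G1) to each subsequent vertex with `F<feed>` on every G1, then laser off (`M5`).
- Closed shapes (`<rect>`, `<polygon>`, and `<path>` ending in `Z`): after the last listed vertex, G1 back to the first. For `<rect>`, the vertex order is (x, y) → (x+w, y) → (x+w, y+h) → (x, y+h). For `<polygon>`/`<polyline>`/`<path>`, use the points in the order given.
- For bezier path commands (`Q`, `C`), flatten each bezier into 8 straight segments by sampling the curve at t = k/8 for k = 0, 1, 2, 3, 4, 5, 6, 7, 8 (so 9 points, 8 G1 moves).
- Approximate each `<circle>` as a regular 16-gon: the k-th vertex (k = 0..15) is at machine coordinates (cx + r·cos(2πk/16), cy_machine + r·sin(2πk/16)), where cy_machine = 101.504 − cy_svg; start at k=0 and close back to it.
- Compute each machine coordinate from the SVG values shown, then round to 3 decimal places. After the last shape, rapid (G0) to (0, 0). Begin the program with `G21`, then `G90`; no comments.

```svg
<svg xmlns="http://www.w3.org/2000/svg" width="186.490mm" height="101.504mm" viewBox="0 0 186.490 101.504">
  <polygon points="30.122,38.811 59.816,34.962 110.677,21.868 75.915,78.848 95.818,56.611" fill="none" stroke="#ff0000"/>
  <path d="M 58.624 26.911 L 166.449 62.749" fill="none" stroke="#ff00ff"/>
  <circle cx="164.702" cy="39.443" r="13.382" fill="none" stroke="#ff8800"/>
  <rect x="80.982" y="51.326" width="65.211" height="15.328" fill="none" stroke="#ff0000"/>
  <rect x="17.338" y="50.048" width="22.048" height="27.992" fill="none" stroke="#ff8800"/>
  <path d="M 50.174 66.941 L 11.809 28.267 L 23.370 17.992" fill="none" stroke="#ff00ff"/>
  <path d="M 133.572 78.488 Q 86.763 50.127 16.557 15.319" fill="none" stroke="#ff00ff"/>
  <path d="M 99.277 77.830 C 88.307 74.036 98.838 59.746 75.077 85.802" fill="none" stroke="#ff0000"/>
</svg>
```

G21
G90
G0 X30.122 Y62.693
M3 S452
G1 X59.816 Y66.542 F1866
G1 X110.677 Y79.636 F1866
G1 X75.915 Y22.656 F1866
G1 X95.818 Y44.893 F1866
G1 X30.122 Y62.693 F1866
M5
G0 X58.624 Y74.593
M3 S254
G1 X166.449 Y38.755 F3304
M5
G0 X178.084 Y62.061
M3 S903
G1 X177.065 Y67.182 F888
G1 X174.165 Y71.524 F888
G1 X169.823 Y74.424 F888
G1 X164.702 Y75.443 F888
G1 X159.581 Y74.424 F888
G1 X155.239 Y71.524 F888
G1 X152.339 Y67.182 F888
G1 X151.320 Y62.061 F888
G1 X152.339 Y56.940 F888
G1 X155.239 Y52.598 F888
G1 X159.581 Y49.698 F888
G1 X164.702 Y48.679 F888
G1 X169.823 Y49.698 F888
G1 X174.165 Y52.598 F888
G1 X177.065 Y56.940 F888
G1 X178.084 Y62.061 F888
M5
G0 X80.982 Y50.178
M3 S452
G1 X146.193 Y50.178 F1866
G1 X146.193 Y34.850 F1866
G1 X80.982 Y34.850 F1866
G1 X80.982 Y50.178 F1866
M5
G0 X17.338 Y51.456
M3 S903
G1 X39.386 Y51.456 F888
G1 X39.386 Y23.464 F888
G1 X17.338 Y23.464 F888
G1 X17.338 Y51.456 F888
M5
G0 X50.174 Y34.563
M3 S254
G1 X11.809 Y73.237 F3304
G1 X23.370 Y83.512 F3304
M5
G0 X133.572 Y23.016
M3 S254
G1 X121.504 Y30.207 F3304
G1 X108.705 Y37.599 F3304
G1 X95.175 Y45.193 F3304
G1 X80.914 Y52.989 F3304
G1 X65.921 Y60.986 F3304
G1 X50.198 Y69.184 F3304
G1 X33.743 Y77.584 F3304
G1 X16.557 Y86.185 F3304
M5
G0 X99.277 Y23.674
M3 S452
G1 X96.062 Y25.489 F1866
G1 X94.209 Y27.693 F1866
G1 X93.064 Y29.689 F1866
G1 X91.974 Y30.882 F1866
G1 X90.283 Y30.675 F1866
G1 X87.340 Y28.474 F1866
G1 X82.489 Y23.681 F1866
G1 X75.077 Y15.702 F1866
M5
G0 X0.000 Y0.000

viewBox `0 0 186.490 101.504` with mm width/height → 1 unit = 1 mm. Flip: y_m = 101.504 − y_svg.

**Shape 1** — `<polygon>` closed polygon, stroke `#ff0000` → score (S452, F1866). Machine vertices: (30.122,62.693) → (59.816,66.542) → (110.677,79.636) → (75.915,22.656) → (95.818,44.893) → (30.122,62.693). Closed: final G1 returns to the first vertex.

**Shape 2** — `<path>` line segment, stroke `#ff00ff` → engrave (S254, F3304). Machine vertices: (58.624,74.593) → (166.449,38.755). Open path.

**Shape 3** — `<circle>` circle, stroke `#ff8800` → cut (S903, F888). Machine vertices: (178.084,62.061) → (177.065,67.182) → (174.165,71.524) → (169.823,74.424) → (164.702,75.443) → (159.581,74.424) → (155.239,71.524) → (152.339,67.182) → (151.320,62.061) → (152.339,56.940) → (155.239,52.598) → (159.581,49.698) → (164.702,48.679) → (169.823,49.698) → (174.165,52.598) → (177.065,56.940) → (178.084,62.061). Closed: final G1 returns to the first vertex.

**Shape 4** — `<rect>` rectangle, stroke `#ff0000` → score (S452, F1866). Machine vertices: (80.982,50.178) → (146.193,50.178) → (146.193,34.850) → (80.982,34.850) → (80.982,50.178). Closed: final G1 returns to the first vertex.

**Shape 5** — `<rect>` rectangle, stroke `#ff8800` → cut (S903, F888). Machine vertices: (17.338,51.456) → (39.386,51.456) → (39.386,23.464) → (17.338,23.464) → (17.338,51.456). Closed: final G1 returns to the first vertex.

**Shape 6** — `<path>` open polyline, stroke `#ff00ff` → engrave (S254, F3304). Machine vertices: (50.174,34.563) → (11.809,73.237) → (23.370,83.512). Open path.

**Shape 7** — `<path>` quadratic bezier, stroke `#ff00ff` → engrave (S254, F3304). Control points (SVG): P0=(133.572,78.488), P1=(86.763,50.127), P2=(16.557,15.319); sampled at t=k/8. Machine vertices: (133.572,23.016) → (121.504,30.207) → (108.705,37.599) → (95.175,45.193) → (80.914,52.989) → (65.921,60.986) → (50.198,69.184) → (33.743,77.584) → (16.557,86.185). Open path.

**Shape 8** — `<path>` cubic bezier, stroke `#ff0000` → score (S452, F1866). Control points (SVG): P0=(99.277,77.830), P1=(88.307,74.036), P2=(98.838,59.746), P3=(75.077,85.802); sampled at t=k/8. Machine vertices: (99.277,23.674) → (96.062,25.489) → (94.209,27.693) → (93.064,29.689) → (91.974,30.882) → (90.283,30.675) → (87.340,28.474) → (82.489,23.681) → (75.077,15.702). Open path.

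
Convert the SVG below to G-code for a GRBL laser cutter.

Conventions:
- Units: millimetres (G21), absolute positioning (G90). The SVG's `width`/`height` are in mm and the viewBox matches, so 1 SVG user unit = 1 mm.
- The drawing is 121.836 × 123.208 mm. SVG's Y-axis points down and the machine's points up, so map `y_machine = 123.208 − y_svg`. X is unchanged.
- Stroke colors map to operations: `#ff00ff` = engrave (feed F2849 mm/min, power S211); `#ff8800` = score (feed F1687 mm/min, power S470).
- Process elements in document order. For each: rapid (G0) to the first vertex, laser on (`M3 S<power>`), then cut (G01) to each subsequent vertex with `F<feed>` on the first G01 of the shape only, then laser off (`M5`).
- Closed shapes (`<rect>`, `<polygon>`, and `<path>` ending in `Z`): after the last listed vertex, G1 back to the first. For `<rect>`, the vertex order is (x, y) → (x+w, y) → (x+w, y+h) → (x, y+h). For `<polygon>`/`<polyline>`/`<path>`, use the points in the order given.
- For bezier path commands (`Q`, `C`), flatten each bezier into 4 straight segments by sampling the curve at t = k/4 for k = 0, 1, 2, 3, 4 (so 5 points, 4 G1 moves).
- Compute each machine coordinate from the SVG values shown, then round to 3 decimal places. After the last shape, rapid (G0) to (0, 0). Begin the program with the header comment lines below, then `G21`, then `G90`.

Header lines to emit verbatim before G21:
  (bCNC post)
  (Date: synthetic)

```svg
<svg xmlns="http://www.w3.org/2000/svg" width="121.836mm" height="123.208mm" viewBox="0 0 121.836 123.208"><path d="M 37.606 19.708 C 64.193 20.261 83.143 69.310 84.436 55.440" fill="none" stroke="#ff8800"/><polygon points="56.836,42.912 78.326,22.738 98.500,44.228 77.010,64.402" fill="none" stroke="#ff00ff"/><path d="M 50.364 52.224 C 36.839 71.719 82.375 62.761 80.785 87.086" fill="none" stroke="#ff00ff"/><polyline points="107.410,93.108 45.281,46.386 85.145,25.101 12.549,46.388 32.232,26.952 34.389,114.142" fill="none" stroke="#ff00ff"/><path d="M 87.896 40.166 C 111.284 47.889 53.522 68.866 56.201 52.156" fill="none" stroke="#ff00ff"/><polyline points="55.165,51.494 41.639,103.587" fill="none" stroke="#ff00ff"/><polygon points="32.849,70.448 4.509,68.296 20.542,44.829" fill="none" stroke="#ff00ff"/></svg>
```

(bCNC post)
(Date: synthetic)
G21
G90
G0 X37.606 Y103.500
M3 S470
G01 X55.958 Y95.733 F1687
G01 X70.506 Y80.225
G01 X80.312 Y67.422
G01 X84.436 Y67.768
M5
G0 X56.836 Y80.296
M3 S211
G01 X78.326 Y100.470 F2849
G01 X98.500 Y78.980
G01 X77.010 Y58.806
G01 X56.836 Y80.296
M5
G0 X50.364 Y70.984
M3 S211
G01 X49.635 Y60.733 F2849
G01 X61.099 Y55.364
G01 X74.801 Y49.090
G01 X80.785 Y36.122
M5
G0 X107.410 Y30.100
M3 S211
G01 X45.281 Y76.822 F2849
G01 X85.145 Y98.107
G01 X12.549 Y76.820
G01 X32.232 Y96.256
G01 X34.389 Y9.066
M5
G0 X87.896 Y83.042
M3 S211
G01 X92.434 Y75.561 F2849
G01 X79.814 Y67.885
G01 X63.312 Y64.790
G01 X56.201 Y71.052
M5
G0 X55.165 Y71.714
M3 S211
G01 X41.639 Y19.621 F2849
M5
G0 X32.849 Y52.760
M3 S211
G01 X4.509 Y54.912 F2849
G01 X20.542 Y78.379
G01 X32.849 Y52.760
M5
G0 X0.000 Y0.000

viewBox `0 0 121.836 123.208` with mm width/height → 1 unit = 1 mm. Flip: y_m = 123.208 − y_svg.

**Shape 1** — `<path>` cubic bezier, stroke `#ff8800` → score (S470, F1687). Control points (SVG): P0=(37.606,19.708), P1=(64.193,20.261), P2=(83.143,69.310), P3=(84.436,55.440); sampled at t=k/4. Machine vertices: (37.606,103.500) → (55.958,95.733) → (70.506,80.225) → (80.312,67.422) → (84.436,67.768). Open path.

**Shape 2** — `<polygon>` regular polygon, stroke `#ff00ff` → engrave (S211, F2849). Machine vertices: (56.836,80.296) → (78.326,100.470) → (98.500,78.980) → (77.010,58.806) → (56.836,80.296). Closed: final G1 returns to the first vertex.

**Shape 3** — `<path>` cubic bezier, stroke `#ff00ff` → engrave (S211, F2849). Control points (SVG): P0=(50.364,52.224), P1=(36.839,71.719), P2=(82.375,62.761), P3=(80.785,87.086); sampled at t=k/4. Machine vertices: (50.364,70.984) → (49.635,60.733) → (61.099,55.364) → (74.801,49.090) → (80.785,36.122). Open path.

**Shape 4** — `<polyline>` open polyline, stroke `#ff00ff` → engrave (S211, F2849). Machine vertices: (107.410,30.100) → (45.281,76.822) → (85.145,98.107) → (12.549,76.820) → (32.232,96.256) → (34.389,9.066). Open path.

**Shape 5** — `<path>` cubic bezier, stroke `#ff00ff` → engrave (S211, F2849). Control points (SVG): P0=(87.896,40.166), P1=(111.284,47.889), P2=(53.522,68.866), P3=(56.201,52.156); sampled at t=k/4. Machine vertices: (87.896,83.042) → (92.434,75.561) → (79.814,67.885) → (63.312,64.790) → (56.201,71.052). Open path.

**Shape 6** — `<polyline>` line segment, stroke `#ff00ff` → engrave (S211, F2849). Machine vertices: (55.165,71.714) → (41.639,19.621). Open path.

**Shape 7** — `<polygon>` regular polygon, stroke `#ff00ff` → engrave (S211, F2849). Machine vertices: (32.849,52.760) → (4.509,54.912) → (20.542,78.379) → (32.849,52.760). Closed: final G1 returns to the first vertex.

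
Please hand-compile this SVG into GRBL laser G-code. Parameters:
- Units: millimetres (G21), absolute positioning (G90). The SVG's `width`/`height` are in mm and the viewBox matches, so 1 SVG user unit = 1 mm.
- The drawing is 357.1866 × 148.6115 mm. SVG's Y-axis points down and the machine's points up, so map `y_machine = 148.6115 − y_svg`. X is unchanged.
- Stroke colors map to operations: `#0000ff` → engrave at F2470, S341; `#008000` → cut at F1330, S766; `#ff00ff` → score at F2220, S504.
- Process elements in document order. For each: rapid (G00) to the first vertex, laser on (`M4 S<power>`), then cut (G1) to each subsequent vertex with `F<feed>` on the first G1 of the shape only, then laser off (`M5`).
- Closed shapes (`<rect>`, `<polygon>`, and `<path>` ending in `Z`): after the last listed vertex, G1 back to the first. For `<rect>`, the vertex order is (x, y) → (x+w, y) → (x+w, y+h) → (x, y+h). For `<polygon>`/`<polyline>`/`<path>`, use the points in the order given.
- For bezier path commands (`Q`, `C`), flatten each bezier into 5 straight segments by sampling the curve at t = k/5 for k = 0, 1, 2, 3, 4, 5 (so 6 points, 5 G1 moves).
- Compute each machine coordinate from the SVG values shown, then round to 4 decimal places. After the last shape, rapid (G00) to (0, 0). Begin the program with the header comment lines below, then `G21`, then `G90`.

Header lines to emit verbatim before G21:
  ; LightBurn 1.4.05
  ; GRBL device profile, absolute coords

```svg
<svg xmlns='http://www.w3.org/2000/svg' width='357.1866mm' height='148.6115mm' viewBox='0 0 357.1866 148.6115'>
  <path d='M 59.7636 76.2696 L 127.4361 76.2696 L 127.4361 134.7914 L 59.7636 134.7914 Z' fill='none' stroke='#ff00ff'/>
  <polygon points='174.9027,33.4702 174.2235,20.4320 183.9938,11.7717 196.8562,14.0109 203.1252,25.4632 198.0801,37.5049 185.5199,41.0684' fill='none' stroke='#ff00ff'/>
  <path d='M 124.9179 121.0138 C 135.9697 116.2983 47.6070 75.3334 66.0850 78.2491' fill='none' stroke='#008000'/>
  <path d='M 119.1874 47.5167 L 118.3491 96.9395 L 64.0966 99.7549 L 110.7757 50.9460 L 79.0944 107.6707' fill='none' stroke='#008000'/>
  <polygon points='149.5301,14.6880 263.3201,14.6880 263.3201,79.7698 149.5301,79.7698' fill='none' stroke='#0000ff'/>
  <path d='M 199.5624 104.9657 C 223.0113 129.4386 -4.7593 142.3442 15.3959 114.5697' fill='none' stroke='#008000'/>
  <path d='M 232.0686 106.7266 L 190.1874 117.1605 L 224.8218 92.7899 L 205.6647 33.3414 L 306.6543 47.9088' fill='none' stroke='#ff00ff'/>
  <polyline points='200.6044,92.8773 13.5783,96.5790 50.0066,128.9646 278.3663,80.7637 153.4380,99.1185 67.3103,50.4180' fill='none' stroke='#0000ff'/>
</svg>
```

; LightBurn 1.4.05
; GRBL device profile, absolute coords
G21
G90
G00 X59.7636 Y72.3419
M4 S504
G1 X127.4361 Y72.3419 F2220
G1 X127.4361 Y13.8201
G1 X59.7636 Y13.8201
G1 X59.7636 Y72.3419
M5
G00 X174.9027 Y115.1413
M4 S504
G1 X174.2235 Y128.1795 F2220
G1 X183.9938 Y136.8398
G1 X196.8562 Y134.6006
G1 X203.1252 Y123.1483
G1 X198.0801 Y111.1066
G1 X185.5199 Y107.5431
G1 X174.9027 Y115.1413
M5
G00 X124.9179 Y27.5977
M4 S766
G1 X121.2693 Y34.1359 F1330
G1 X103.6614 Y45.5277
G1 X81.9946 Y57.9269
G1 X66.1690 Y67.4872
G1 X66.0850 Y70.3624
M5
G00 X119.1874 Y101.0948
M4 S766
G1 X118.3491 Y51.6720 F1330
G1 X64.0966 Y48.8566
G1 X110.7757 Y97.6655
G1 X79.0944 Y40.9408
M5
G00 X149.5301 Y133.9235
M4 S341
G1 X263.3201 Y133.9235 F2470
G1 X263.3201 Y68.8417
G1 X149.5301 Y68.8417
G1 X149.5301 Y133.9235
M5
G00 X199.5624 Y43.6458
M4 S766
G1 X187.4786 Y30.5830 F1330
G1 X139.0610 Y21.6938
G1 X78.2687 Y18.3756
G1 X29.0607 Y22.0258
G1 X15.3959 Y34.0418
M5
G00 X232.0686 Y41.8849
M4 S504
G1 X190.1874 Y31.4510 F2220
G1 X224.8218 Y55.8216
G1 X205.6647 Y115.2701
G1 X306.6543 Y100.7027
M5
G00 X200.6044 Y55.7342
M4 S341
G1 X13.5783 Y52.0325 F2470
G1 X50.0066 Y19.6469
G1 X278.3663 Y67.8478
G1 X153.4380 Y49.4930
G1 X67.3103 Y98.1935
M5
G00 X0.0000 Y0.0000

viewBox `0 0 357.1866 148.6115` with mm width/height → 1 unit = 1 mm. Flip: y_m = 148.6115 − y_svg.

**Shape 1** — `<path>` rectangle, stroke `#ff00ff` → score (S504, F2220). Machine vertices: (59.7636,72.3419) → (127.4361,72.3419) → (127.4361,13.8201) → (59.7636,13.8201) → (59.7636,72.3419). Closed: final G1 returns to the first vertex.

**Shape 2** — `<polygon>` regular polygon, stroke `#ff00ff` → score (S504, F2220). Machine vertices: (174.9027,115.1413) → (174.2235,128.1795) → (183.9938,136.8398) → (196.8562,134.6006) → (203.1252,123.1483) → (198.0801,111.1066) → (185.5199,107.5431) → (174.9027,115.1413). Closed: final G1 returns to the first vertex.

**Shape 3** — `<path>` cubic bezier, stroke `#008000` → cut (S766, F1330). Control points (SVG): P0=(124.9179,121.0138), P1=(135.9697,116.2983), P2=(47.6070,75.3334), P3=(66.0850,78.2491); sampled at t=k/5. Machine vertices: (124.9179,27.5977) → (121.2693,34.1359) → (103.6614,45.5277) → (81.9946,57.9269) → (66.1690,67.4872) → (66.0850,70.3624). Open path.

**Shape 4** — `<path>` open polyline, stroke `#008000` → cut (S766, F1330). Machine vertices: (119.1874,101.0948) → (118.3491,51.6720) → (64.0966,48.8566) → (110.7757,97.6655) → (79.0944,40.9408). Open path.

**Shape 5** — `<polygon>` rectangle, stroke `#0000ff` → engrave (S341, F2470). Machine vertices: (149.5301,133.9235) → (263.3201,133.9235) → (263.3201,68.8417) → (149.5301,68.8417) → (149.5301,133.9235). Closed: final G1 returns to the first vertex.

**Shape 6** — `<path>` cubic bezier, stroke `#008000` → cut (S766, F1330). Control points (SVG): P0=(199.5624,104.9657), P1=(223.0113,129.4386), P2=(-4.7593,142.3442), P3=(15.3959,114.5697); sampled at t=k/5. Machine vertices: (199.5624,43.6458) → (187.4786,30.5830) → (139.0610,21.6938) → (78.2687,18.3756) → (29.0607,22.0258) → (15.3959,34.0418). Open path.

**Shape 7** — `<path>` open polyline, stroke `#ff00ff` → score (S504, F2220). Machine vertices: (232.0686,41.8849) → (190.1874,31.4510) → (224.8218,55.8216) → (205.6647,115.2701) → (306.6543,100.7027). Open path.

**Shape 8** — `<polyline>` open polyline, stroke `#0000ff` → engrave (S341, F2470). Machine vertices: (200.6044,55.7342) → (13.5783,52.0325) → (50.0066,19.6469) → (278.3663,67.8478) → (153.4380,49.4930) → (67.3103,98.1935). Open path.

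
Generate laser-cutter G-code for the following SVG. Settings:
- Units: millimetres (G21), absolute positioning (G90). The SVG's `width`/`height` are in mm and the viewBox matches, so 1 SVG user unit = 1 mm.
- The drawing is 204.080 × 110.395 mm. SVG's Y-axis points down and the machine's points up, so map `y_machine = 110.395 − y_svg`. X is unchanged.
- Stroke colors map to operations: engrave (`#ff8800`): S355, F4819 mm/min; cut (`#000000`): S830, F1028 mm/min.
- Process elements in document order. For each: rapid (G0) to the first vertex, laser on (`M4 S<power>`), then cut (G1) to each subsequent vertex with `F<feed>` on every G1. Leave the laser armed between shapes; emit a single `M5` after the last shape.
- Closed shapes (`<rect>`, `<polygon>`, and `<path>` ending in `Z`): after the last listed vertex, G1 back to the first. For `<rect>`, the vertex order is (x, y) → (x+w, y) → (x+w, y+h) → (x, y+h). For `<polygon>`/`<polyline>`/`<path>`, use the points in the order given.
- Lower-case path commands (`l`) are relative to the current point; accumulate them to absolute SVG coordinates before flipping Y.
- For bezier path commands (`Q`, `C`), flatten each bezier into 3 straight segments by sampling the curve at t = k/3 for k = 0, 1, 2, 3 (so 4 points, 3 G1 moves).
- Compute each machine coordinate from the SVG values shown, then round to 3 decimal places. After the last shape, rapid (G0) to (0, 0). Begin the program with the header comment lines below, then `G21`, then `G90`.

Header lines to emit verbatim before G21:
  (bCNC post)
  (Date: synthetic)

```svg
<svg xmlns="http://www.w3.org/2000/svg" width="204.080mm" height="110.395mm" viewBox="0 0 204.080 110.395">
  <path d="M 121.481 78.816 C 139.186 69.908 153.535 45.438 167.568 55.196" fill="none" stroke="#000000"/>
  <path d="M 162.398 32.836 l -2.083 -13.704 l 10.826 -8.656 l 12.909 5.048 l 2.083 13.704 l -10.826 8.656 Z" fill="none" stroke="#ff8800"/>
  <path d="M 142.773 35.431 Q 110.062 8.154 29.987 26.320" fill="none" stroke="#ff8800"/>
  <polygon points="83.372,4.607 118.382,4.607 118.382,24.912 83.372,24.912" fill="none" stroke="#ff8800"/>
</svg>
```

viewBox `0 0 204.080 110.395` with mm width/height → 1 unit = 1 mm. Flip: y_m = 110.395 − y_svg.

**Shape 1** — `<path>` cubic bezier, stroke `#000000` → cut (S830, F1028). Control points (SVG): P0=(121.481,78.816), P1=(139.186,69.908), P2=(153.535,45.438), P3=(167.568,55.196); sampled at t=k/3. Machine vertices: (121.481,31.579) → (138.180,43.830) → (153.317,55.392) → (167.568,55.199). Open path.

**Shape 2** — `<path>` regular polygon, stroke `#ff8800` → engrave (S355, F4819). Machine vertices: (162.398,77.559) → (160.315,91.263) → (171.141,99.919) → (184.050,94.871) → (186.133,81.167) → (175.307,72.511) → (162.398,77.559). Closed: final G1 returns to the first vertex.

**Shape 3** — `<path>` quadratic bezier, stroke `#ff8800` → engrave (S355, F4819). Control points (SVG): P0=(142.773,35.431), P1=(110.062,8.154), P2=(29.987,26.320); sampled at t=k/3. Machine vertices: (142.773,74.964) → (115.703,88.099) → (78.108,91.136) → (29.987,84.075). Open path.

**Shape 4** — `<polygon>` rectangle, stroke `#ff8800` → engrave (S355, F4819). Machine vertices: (83.372,105.788) → (118.382,105.788) → (118.382,85.483) → (83.372,85.483) → (83.372,105.788). Closed: final G1 returns to the first vertex.

(bCNC post)
(Date: synthetic)
G21
G90
G0 X121.481 Y31.579
M4 S830
G1 X138.180 Y43.830 F1028
G1 X153.317 Y55.392 F1028
G1 X167.568 Y55.199 F1028
G0 X162.398 Y77.559
M4 S355
G1 X160.315 Y91.263 F4819
G1 X171.141 Y99.919 F4819
G1 X184.050 Y94.871 F4819
G1 X186.133 Y81.167 F4819
G1 X175.307 Y72.511 F4819
G1 X162.398 Y77.559 F4819
G0 X142.773 Y74.964
M4 S355
G1 X115.703 Y88.099 F4819
G1 X78.108 Y91.136 F4819
G1 X29.987 Y84.075 F4819
G0 X83.372 Y105.788
M4 S355
G1 X118.382 Y105.788 F4819
G1 X118.382 Y85.483 F4819
G1 X83.372 Y85.483 F4819
G1 X83.372 Y105.788 F4819
M5
G0 X0.000 Y0.000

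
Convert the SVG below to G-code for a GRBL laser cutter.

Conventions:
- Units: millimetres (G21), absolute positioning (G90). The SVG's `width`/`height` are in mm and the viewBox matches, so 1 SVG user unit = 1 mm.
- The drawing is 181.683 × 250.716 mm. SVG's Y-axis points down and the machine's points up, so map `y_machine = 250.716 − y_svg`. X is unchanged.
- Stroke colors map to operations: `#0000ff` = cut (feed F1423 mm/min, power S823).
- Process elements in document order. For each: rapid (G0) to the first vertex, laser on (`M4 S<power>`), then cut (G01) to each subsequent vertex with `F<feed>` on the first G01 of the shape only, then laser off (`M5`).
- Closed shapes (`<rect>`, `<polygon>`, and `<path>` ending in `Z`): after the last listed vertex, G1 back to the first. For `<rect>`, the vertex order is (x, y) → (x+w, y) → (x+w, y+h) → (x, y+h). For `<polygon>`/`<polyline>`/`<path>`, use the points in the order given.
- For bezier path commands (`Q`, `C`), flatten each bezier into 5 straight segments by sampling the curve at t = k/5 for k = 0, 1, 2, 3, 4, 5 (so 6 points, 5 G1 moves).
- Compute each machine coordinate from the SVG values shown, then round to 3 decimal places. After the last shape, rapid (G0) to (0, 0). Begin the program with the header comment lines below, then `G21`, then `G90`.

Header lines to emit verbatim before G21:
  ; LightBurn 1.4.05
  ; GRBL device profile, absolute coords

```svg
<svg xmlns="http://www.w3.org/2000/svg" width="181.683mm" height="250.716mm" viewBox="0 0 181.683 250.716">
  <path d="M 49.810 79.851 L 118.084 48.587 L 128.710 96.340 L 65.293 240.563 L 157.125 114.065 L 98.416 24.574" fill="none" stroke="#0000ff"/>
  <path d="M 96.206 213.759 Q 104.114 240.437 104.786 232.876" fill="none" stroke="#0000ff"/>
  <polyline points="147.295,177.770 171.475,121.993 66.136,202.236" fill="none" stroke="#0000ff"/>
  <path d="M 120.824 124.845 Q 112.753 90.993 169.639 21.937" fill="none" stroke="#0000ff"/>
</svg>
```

; LightBurn 1.4.05
; GRBL device profile, absolute coords
G21
G90
G0 X49.810 Y170.865
M4 S823
G01 X118.084 Y202.129 F1423
G01 X128.710 Y154.376
G01 X65.293 Y10.153
G01 X157.125 Y136.651
G01 X98.416 Y226.142
M5
G0 X96.206 Y36.957
M4 S823
G01 X99.080 Y27.655 F1423
G01 X101.375 Y21.093
G01 X103.091 Y17.269
G01 X104.228 Y16.185
G01 X104.786 Y17.840
M5
G0 X147.295 Y72.946
M4 S823
G01 X171.475 Y128.723 F1423
G01 X66.136 Y48.480
M5
G0 X120.824 Y125.871
M4 S823
G01 X120.194 Y140.820 F1423
G01 X124.760 Y158.585
G01 X134.523 Y179.167
G01 X149.483 Y202.565
G01 X169.639 Y228.779
M5
G0 X0.000 Y0.000

viewBox `0 0 181.683 250.716` with mm width/height → 1 unit = 1 mm. Flip: y_m = 250.716 − y_svg.

**Shape 1** — `<path>` open polyline, stroke `#0000ff` → cut (S823, F1423). Machine vertices: (49.810,170.865) → (118.084,202.129) → (128.710,154.376) → (65.293,10.153) → (157.125,136.651) → (98.416,226.142). Open path.

**Shape 2** — `<path>` quadratic bezier, stroke `#0000ff` → cut (S823, F1423). Control points (SVG): P0=(96.206,213.759), P1=(104.114,240.437), P2=(104.786,232.876); sampled at t=k/5. Machine vertices: (96.206,36.957) → (99.080,27.655) → (101.375,21.093) → (103.091,17.269) → (104.228,16.185) → (104.786,17.840). Open path.

**Shape 3** — `<polyline>` open polyline, stroke `#0000ff` → cut (S823, F1423). Machine vertices: (147.295,72.946) → (171.475,128.723) → (66.136,48.480). Open path.

**Shape 4** — `<path>` quadratic bezier, stroke `#0000ff` → cut (S823, F1423). Control points (SVG): P0=(120.824,124.845), P1=(112.753,90.993), P2=(169.639,21.937); sampled at t=k/5. Machine vertices: (120.824,125.871) → (120.194,140.820) → (124.760,158.585) → (134.523,179.167) → (149.483,202.565) → (169.639,228.779). Open path.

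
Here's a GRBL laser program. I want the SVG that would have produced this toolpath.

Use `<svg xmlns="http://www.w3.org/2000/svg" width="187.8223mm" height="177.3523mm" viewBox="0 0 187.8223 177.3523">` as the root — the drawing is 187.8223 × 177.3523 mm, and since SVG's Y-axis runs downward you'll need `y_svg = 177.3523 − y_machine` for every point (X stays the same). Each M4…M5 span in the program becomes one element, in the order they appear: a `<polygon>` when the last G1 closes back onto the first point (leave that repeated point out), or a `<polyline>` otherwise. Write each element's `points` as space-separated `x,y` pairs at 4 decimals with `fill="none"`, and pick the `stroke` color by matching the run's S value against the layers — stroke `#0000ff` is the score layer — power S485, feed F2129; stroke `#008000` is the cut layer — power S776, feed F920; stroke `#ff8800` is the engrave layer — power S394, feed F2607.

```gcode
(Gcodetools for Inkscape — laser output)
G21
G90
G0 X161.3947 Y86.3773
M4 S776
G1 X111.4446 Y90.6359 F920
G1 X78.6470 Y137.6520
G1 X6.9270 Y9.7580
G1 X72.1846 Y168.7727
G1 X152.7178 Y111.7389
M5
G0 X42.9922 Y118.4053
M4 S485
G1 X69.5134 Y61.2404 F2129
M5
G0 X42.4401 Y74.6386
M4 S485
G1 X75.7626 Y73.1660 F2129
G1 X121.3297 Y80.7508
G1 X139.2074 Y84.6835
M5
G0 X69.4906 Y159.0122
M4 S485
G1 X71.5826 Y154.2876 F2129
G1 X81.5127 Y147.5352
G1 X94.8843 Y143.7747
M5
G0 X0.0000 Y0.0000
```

<svg xmlns="http://www.w3.org/2000/svg" width="187.8223mm" height="177.3523mm" viewBox="0 0 187.8223 177.3523">
  <polyline points="161.3947,90.9750 111.4446,86.7164 78.6470,39.7003 6.9270,167.5943 72.1846,8.5796 152.7178,65.6134" fill="none" stroke="#008000"/>
  <polyline points="42.9922,58.9470 69.5134,116.1119" fill="none" stroke="#0000ff"/>
  <polyline points="42.4401,102.7137 75.7626,104.1863 121.3297,96.6015 139.2074,92.6688" fill="none" stroke="#0000ff"/>
  <polyline points="69.4906,18.3401 71.5826,23.0647 81.5127,29.8171 94.8843,33.5776" fill="none" stroke="#0000ff"/>
</svg>

Each laser-on run becomes one SVG element. Flip Y back into SVG space with y_svg = 177.3523 − y_machine.

Run 1: power S776 maps to stroke `#008000` (cut). The run is open, so emit a `<polyline>` with points (Y-flipped): 161.3947,90.9750 111.4446,86.7164 78.6470,39.7003 6.9270,167.5943 72.1846,8.5796 152.7178,65.6134.

Run 2: power S485 maps to stroke `#0000ff` (score). The run is open, so emit a `<polyline>` with points (Y-flipped): 42.9922,58.9470 69.5134,116.1119.

Run 3: power S485 maps to stroke `#0000ff` (score). The run is open, so emit a `<polyline>` with points (Y-flipped): 42.4401,102.7137 75.7626,104.1863 121.3297,96.6015 139.2074,92.6688.

Run 4: the run's S485 means `#0000ff` (score). The run is open, so emit a `<polyline>` with points (Y-flipped): 69.4906,18.3401 71.5826,23.0647 81.5127,29.8171 94.8843,33.5776.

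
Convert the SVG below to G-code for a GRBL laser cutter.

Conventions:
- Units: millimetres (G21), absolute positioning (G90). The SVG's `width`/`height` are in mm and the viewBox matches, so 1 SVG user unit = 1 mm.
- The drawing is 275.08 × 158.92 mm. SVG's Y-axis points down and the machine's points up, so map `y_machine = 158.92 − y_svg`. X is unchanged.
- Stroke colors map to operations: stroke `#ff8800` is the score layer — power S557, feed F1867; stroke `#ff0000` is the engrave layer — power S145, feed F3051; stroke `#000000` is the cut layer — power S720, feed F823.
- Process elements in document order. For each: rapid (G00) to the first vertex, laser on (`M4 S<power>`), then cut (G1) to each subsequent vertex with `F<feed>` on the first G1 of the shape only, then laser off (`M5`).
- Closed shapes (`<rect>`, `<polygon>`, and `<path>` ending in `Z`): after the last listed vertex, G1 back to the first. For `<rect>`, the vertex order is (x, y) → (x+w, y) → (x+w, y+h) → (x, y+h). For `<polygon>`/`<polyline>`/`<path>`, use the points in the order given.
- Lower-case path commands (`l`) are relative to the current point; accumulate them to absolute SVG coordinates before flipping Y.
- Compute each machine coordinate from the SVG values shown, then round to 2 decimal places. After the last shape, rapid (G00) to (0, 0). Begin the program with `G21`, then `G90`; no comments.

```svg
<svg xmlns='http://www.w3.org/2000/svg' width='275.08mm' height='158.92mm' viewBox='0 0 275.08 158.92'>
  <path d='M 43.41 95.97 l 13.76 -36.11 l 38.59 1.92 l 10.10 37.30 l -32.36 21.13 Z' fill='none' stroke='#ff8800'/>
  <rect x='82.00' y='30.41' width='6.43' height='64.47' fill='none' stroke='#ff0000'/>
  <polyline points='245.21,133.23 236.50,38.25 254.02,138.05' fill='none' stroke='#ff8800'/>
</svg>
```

G21
G90
G00 X43.41 Y62.95
M4 S557
G1 X57.17 Y99.06 F1867
G1 X95.76 Y97.14
G1 X105.86 Y59.84
G1 X73.50 Y38.71
G1 X43.41 Y62.95
M5
G00 X82.00 Y128.51
M4 S145
G1 X88.43 Y128.51 F3051
G1 X88.43 Y64.04
G1 X82.00 Y64.04
G1 X82.00 Y128.51
M5
G00 X245.21 Y25.69
M4 S557
G1 X236.50 Y120.67 F1867
G1 X254.02 Y20.87
M5
G00 X0.00 Y0.00

Since the viewBox matches the mm dimensions, user units are millimetres directly. The only transform is the Y-flip y_m = 158.92 − y_svg.

Shape 1 is a regular polygon drawn with `<path>`. Its stroke #ff8800 means score at S557, F1867. After flipping Y the toolpath is (43.41,62.95) → (57.17,99.06) → (95.76,97.14) → (105.86,59.84) → (73.50,38.71) → (43.41,62.95), returning to the start.

Shape 2 is a rectangle drawn with `<rect>`. Its stroke #ff0000 means engrave at S145, F3051. After flipping Y the toolpath is (82.00,128.51) → (88.43,128.51) → (88.43,64.04) → (82.00,64.04) → (82.00,128.51), returning to the start.

Shape 3 is a open polyline drawn with `<polyline>`. Its stroke #ff8800 means score at S557, F1867. After flipping Y the toolpath is (245.21,25.69) → (236.50,120.67) → (254.02,20.87).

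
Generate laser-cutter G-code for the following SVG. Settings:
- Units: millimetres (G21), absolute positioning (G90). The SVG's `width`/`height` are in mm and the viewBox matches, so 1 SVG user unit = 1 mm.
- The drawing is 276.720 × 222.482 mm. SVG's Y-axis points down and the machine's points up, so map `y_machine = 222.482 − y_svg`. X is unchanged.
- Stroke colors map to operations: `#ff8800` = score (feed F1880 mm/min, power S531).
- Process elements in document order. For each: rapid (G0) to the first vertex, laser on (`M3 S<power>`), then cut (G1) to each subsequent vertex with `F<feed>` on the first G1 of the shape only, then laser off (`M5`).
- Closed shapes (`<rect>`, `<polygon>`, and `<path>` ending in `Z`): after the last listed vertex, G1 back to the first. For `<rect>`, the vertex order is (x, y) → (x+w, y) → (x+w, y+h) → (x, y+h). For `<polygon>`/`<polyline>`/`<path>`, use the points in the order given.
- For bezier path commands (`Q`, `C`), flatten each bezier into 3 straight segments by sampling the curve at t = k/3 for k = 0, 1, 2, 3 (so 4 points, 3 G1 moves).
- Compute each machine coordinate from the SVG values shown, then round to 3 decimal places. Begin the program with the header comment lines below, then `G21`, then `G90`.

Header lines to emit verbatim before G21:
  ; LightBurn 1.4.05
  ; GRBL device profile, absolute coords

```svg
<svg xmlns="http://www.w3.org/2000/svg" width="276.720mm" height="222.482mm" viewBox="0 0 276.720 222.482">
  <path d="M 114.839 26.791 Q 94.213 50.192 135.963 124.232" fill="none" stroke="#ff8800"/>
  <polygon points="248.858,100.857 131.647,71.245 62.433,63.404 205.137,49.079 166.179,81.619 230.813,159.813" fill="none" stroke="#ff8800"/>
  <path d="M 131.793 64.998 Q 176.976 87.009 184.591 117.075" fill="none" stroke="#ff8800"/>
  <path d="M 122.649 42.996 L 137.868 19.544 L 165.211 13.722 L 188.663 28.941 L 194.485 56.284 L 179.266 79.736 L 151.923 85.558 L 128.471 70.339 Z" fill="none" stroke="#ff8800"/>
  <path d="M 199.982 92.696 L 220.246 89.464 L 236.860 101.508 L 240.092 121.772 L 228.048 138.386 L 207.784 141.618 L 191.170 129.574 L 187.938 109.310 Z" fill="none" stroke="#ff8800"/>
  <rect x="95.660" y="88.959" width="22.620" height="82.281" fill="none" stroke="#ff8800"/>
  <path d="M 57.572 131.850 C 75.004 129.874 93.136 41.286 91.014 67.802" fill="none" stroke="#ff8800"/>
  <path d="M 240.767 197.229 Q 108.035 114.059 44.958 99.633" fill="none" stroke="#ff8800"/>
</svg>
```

; LightBurn 1.4.05
; GRBL device profile, absolute coords
G21
G90
G0 X114.839 Y195.691
M3 S531
G1 X108.019 Y174.464 F1880
G1 X115.060 Y141.983
G1 X135.963 Y98.250
M5
G0 X248.858 Y121.625
M3 S531
G1 X131.647 Y151.237 F1880
G1 X62.433 Y159.078
G1 X205.137 Y173.403
G1 X166.179 Y140.863
G1 X230.813 Y62.669
G1 X248.858 Y121.625
M5
G0 X131.793 Y157.484
M3 S531
G1 X157.741 Y141.915 F1880
G1 X175.340 Y124.556
G1 X184.591 Y105.407
M5
G0 X122.649 Y179.486
M3 S531
G1 X137.868 Y202.938 F1880
G1 X165.211 Y208.760
G1 X188.663 Y193.541
G1 X194.485 Y166.198
G1 X179.266 Y142.746
G1 X151.923 Y136.924
G1 X128.471 Y152.143
G1 X122.649 Y179.486
M5
G0 X199.982 Y129.786
M3 S531
G1 X220.246 Y133.018 F1880
G1 X236.860 Y120.974
G1 X240.092 Y100.710
G1 X228.048 Y84.096
G1 X207.784 Y80.864
G1 X191.170 Y92.908
G1 X187.938 Y113.172
G1 X199.982 Y129.786
M5
G0 X95.660 Y133.523
M3 S531
G1 X118.280 Y133.523 F1880
G1 X118.280 Y51.242
G1 X95.660 Y51.242
G1 X95.660 Y133.523
M5
G0 X57.572 Y90.632
M3 S531
G1 X74.461 Y114.008 F1880
G1 X87.161 Y150.299
G1 X91.014 Y154.680
M5
G0 X240.767 Y25.253
M3 S531
G1 X160.018 Y73.061 F1880
G1 X94.749 Y105.593
G1 X44.958 Y122.849
M5

viewBox `0 0 276.720 222.482` with mm width/height → 1 unit = 1 mm. Flip: y_m = 222.482 − y_svg.

**Shape 1** — `<path>` quadratic bezier, stroke `#ff8800` → score (S531, F1880). Control points (SVG): P0=(114.839,26.791), P1=(94.213,50.192), P2=(135.963,124.232); sampled at t=k/3. Machine vertices: (114.839,195.691) → (108.019,174.464) → (115.060,141.983) → (135.963,98.250). Open path.

**Shape 2** — `<polygon>` closed polygon, stroke `#ff8800` → score (S531, F1880). Machine vertices: (248.858,121.625) → (131.647,151.237) → (62.433,159.078) → (205.137,173.403) → (166.179,140.863) → (230.813,62.669) → (248.858,121.625). Closed: final G1 returns to the first vertex.

**Shape 3** — `<path>` quadratic bezier, stroke `#ff8800` → score (S531, F1880). Control points (SVG): P0=(131.793,64.998), P1=(176.976,87.009), P2=(184.591,117.075); sampled at t=k/3. Machine vertices: (131.793,157.484) → (157.741,141.915) → (175.340,124.556) → (184.591,105.407). Open path.

**Shape 4** — `<path>` regular polygon, stroke `#ff8800` → score (S531, F1880). Machine vertices: (122.649,179.486) → (137.868,202.938) → (165.211,208.760) → (188.663,193.541) → (194.485,166.198) → (179.266,142.746) → (151.923,136.924) → (128.471,152.143) → (122.649,179.486). Closed: final G1 returns to the first vertex.

**Shape 5** — `<path>` regular polygon, stroke `#ff8800` → score (S531, F1880). Machine vertices: (199.982,129.786) → (220.246,133.018) → (236.860,120.974) → (240.092,100.710) → (228.048,84.096) → (207.784,80.864) → (191.170,92.908) → (187.938,113.172) → (199.982,129.786). Closed: final G1 returns to the first vertex.

**Shape 6** — `<rect>` rectangle, stroke `#ff8800` → score (S531, F1880). Machine vertices: (95.660,133.523) → (118.280,133.523) → (118.280,51.242) → (95.660,51.242) → (95.660,133.523). Closed: final G1 returns to the first vertex.

**Shape 7** — `<path>` cubic bezier, stroke `#ff8800` → score (S531, F1880). Control points (SVG): P0=(57.572,131.850), P1=(75.004,129.874), P2=(93.136,41.286), P3=(91.014,67.802); sampled at t=k/3. Machine vertices: (57.572,90.632) → (74.461,114.008) → (87.161,150.299) → (91.014,154.680). Open path.

**Shape 8** — `<path>` quadratic bezier, stroke `#ff8800` → score (S531, F1880). Control points (SVG): P0=(240.767,197.229), P1=(108.035,114.059), P2=(44.958,99.633); sampled at t=k/3. Machine vertices: (240.767,25.253) → (160.018,73.061) → (94.749,105.593) → (44.958,122.849). Open path.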